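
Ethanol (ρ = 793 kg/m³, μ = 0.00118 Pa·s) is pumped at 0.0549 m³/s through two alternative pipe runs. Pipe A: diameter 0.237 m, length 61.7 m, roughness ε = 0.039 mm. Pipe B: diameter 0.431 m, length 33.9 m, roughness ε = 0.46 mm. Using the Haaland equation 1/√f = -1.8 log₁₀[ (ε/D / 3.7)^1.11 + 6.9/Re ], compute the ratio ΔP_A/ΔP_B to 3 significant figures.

Pipe A: V = Q/A = 0.0549/0.04412 = 1.244 m/s; Re = 1.982e+05; ε/D = 0.000165; Haaland → f = 0.01666; ΔP_A = f(L/D)(ρV²/2) = 2663 Pa.
Pipe B: V = Q/A = 0.0549/0.1459 = 0.3763 m/s; Re = 1.09e+05; ε/D = 0.00107; Haaland → f = 0.02204; ΔP_B = f(L/D)(ρV²/2) = 97.32 Pa.
ΔP_A/ΔP_B = 2663/97.32 = 27.4.

ΔP_A/ΔP_B ≈ 27.4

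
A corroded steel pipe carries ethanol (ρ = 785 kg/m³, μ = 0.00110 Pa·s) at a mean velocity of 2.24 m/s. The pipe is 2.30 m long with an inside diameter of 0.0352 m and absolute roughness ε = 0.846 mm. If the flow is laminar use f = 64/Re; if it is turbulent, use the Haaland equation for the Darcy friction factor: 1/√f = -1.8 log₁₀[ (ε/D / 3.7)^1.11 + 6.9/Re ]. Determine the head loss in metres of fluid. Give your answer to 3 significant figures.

h_f ≈ 0.885 m

Reynolds number Re = ρVD/μ = 785 · 2.24 · 0.0352 / 0.0011 = 5.627e+04.
Re > 4000 → turbulent. Relative roughness ε/D = 0.000846/0.0352 = 0.024. Haaland: 1/√f = -1.8 log₁₀[(0.024/3.7)^1.11 + 6.9/5.627e+04] = -1.8 log₁₀[0.00373 + 0.000123] = 4.345, so f = 0.05297.
Darcy-Weisbach: ΔP = f(L/D)(ρV²/2) = 0.05297·(2.3/0.0352)·(785·2.24²/2) = 0.05297·65.34·1969 = 6816 Pa.
Head loss h_f = ΔP/(ρg) = 6816/(785·9.81) = 0.885 m.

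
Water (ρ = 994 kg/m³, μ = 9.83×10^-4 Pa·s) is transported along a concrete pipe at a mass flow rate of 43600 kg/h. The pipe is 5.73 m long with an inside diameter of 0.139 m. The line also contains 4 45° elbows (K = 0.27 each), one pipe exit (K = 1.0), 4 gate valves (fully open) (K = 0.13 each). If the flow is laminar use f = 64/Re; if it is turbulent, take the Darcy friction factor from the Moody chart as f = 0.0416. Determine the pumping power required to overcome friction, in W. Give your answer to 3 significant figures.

P ≈ 16.8 W

ṁ = 43600 kg/h = 43600/3600 = 12.11 kg/s.
A = πD²/4 = π(0.139)²/4 = 0.01517 m²; mean velocity V = ṁ/(ρA) = 12.11/(994 · 0.01517) = 0.8029 m/s.
Reynolds number Re = ρVD/μ = 994 · 0.8029 · 0.139 / 0.000983 = 1.129e+05.
Re > 4000 → turbulent; use the Moody-chart value f = 0.0416.
Total minor-loss coefficient ΣK = 4·0.27 + 1·1 + 4·0.13 = 2.6.
ΔP = [f·L/D + ΣK]·(ρV²/2) = [0.0416·5.73/0.139 + 2.6]·(994·0.8029²/2) = [1.715 + 2.6]·320.4 = 1383 Pa.
Q = ṁ/ρ = 12.11/994 = 0.01218 m³/s.
Pumping power P = QΔP = 0.01218·1383 = 16.85 W = 16.8 W.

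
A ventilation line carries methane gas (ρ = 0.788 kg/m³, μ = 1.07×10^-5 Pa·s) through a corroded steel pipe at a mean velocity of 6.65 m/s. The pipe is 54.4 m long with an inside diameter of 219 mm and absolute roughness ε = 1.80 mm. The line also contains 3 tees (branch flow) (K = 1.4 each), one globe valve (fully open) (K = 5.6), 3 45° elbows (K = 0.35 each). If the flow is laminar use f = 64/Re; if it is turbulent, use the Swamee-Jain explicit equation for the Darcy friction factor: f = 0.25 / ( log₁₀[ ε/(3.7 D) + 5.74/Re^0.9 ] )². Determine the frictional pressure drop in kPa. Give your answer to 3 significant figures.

Reynolds number Re = ρVD/μ = 0.788 · 6.65 · 0.219 / 1.07e-05 = 1.073e+05.
Re > 4000 → turbulent. Relative roughness ε/D = 0.0018/0.219 = 0.00822. Swamee-Jain: f = 0.25/(log₁₀[0.00822/3.7 + 5.74/1.073e+05^0.9])² = 0.25/(log₁₀[0.00222 + 0.00017])² = 0.25/(-2.621)² = 0.03638.
Total minor-loss coefficient ΣK = 3·1.4 + 1·5.6 + 3·0.35 = 10.8.
ΔP = [f·L/D + ΣK]·(ρV²/2) = [0.03638·54.4/0.219 + 10.8]·(0.788·6.65²/2) = [9.038 + 10.8]·17.42 = 346.5 Pa.
ΔP = 346.5 Pa = 0.347 kPa.

ΔP ≈ 0.347 kPa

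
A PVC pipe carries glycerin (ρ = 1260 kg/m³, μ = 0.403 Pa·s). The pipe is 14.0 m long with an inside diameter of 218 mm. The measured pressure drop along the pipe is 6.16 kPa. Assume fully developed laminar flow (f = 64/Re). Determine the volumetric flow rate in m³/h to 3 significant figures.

For laminar flow, f = 64/Re with Re = ρVD/μ, so Darcy-Weisbach reduces to ΔP = 32μLV/D². Solving for V: V = ΔP·D²/(32μL) = 6160·(0.218)²/(32·0.403·14) = 1.621 m/s.
Check: Re = ρVD/μ = 1260·1.621·0.218/0.403 = 1105 < 2300, so the laminar assumption holds.
Q = V·A = 1.621·(π/4·0.218²) = 0.06052 m³/s = 218 m³/h.

Q ≈ 218 m³/h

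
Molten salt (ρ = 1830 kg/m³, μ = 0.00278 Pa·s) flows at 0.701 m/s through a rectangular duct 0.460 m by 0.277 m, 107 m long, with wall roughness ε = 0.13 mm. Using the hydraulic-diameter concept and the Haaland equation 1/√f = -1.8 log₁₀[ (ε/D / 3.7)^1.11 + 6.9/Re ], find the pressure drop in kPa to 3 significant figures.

ΔP ≈ 2.56 kPa

Hydraulic diameter D_h = 4A/P = 4·(0.46·0.277)/(2·(0.46+0.277)) = 0.5097/1.474 = 0.3458 m.
Re = ρVD_h/μ = 1830·0.701·0.3458/0.00278 = 1.596e+05.
ε/D_h = 0.00013/0.3458 = 0.000376; Haaland gives 1/√f = -1.8 log₁₀[3.7e-05+4.32e-05] = 7.372, so f = 0.0184.
ΔP = f(L/D_h)(ρV²/2) = 0.0184·107/0.3458·449.6 = 2560 Pa.
ΔP = 2.56 kPa.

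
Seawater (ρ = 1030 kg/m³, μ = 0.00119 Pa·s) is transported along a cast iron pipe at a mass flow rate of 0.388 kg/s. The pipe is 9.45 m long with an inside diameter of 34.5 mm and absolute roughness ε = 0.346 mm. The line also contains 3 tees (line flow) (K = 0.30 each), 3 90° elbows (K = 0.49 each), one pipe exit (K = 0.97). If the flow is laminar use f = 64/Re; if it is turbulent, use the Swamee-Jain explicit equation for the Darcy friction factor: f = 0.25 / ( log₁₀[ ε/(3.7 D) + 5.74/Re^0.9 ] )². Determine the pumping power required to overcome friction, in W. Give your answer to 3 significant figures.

A = πD²/4 = π(0.0345)²/4 = 0.0009348 m²; mean velocity V = ṁ/(ρA) = 0.388/(1030 · 0.0009348) = 0.403 m/s.
Reynolds number Re = ρVD/μ = 1030 · 0.403 · 0.0345 / 0.00119 = 1.203e+04.
Re > 4000 → turbulent. Relative roughness ε/D = 0.000346/0.0345 = 0.01. Swamee-Jain: f = 0.25/(log₁₀[0.01/3.7 + 5.74/1.203e+04^0.9])² = 0.25/(log₁₀[0.00271 + 0.00122])² = 0.25/(-2.405)² = 0.04321.
Total minor-loss coefficient ΣK = 3·0.3 + 3·0.49 + 1·0.97 = 3.34.
ΔP = [f·L/D + ΣK]·(ρV²/2) = [0.04321·9.45/0.0345 + 3.34]·(1030·0.403²/2) = [11.83 + 3.34]·83.63 = 1269 Pa.
Q = ṁ/ρ = 0.388/1030 = 0.0003767 m³/s.
Pumping power P = QΔP = 0.0003767·1269 = 0.4780 W = 0.478 W.

P ≈ 0.478 W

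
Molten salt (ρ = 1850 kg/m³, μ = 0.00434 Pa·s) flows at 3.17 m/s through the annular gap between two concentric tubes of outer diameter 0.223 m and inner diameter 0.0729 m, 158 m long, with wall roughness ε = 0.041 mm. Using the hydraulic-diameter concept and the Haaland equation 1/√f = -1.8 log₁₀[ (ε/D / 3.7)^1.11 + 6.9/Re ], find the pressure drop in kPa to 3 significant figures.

ΔP ≈ 169 kPa

Hydraulic diameter D_h = 4A/P = D_o - D_i = 0.223 - 0.0729 = 0.1501 m.
Re = ρVD_h/μ = 1850·3.17·0.1501/0.00434 = 2.028e+05.
ε/D_h = 4.1e-05/0.1501 = 0.000273; Haaland gives 1/√f = -1.8 log₁₀[2.59e-05+3.4e-05] = 7.6, so f = 0.01731.
ΔP = f(L/D_h)(ρV²/2) = 0.01731·158/0.1501·9295 = 1.694e+05 Pa.
ΔP = 169 kPa.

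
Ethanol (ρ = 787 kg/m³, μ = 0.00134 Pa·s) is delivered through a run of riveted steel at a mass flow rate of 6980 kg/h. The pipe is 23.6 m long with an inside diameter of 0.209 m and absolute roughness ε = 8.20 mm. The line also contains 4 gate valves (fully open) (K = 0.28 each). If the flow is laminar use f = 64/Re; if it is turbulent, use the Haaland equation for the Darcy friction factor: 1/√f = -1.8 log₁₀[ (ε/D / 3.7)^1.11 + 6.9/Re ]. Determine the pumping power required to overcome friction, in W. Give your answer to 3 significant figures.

ṁ = 6980 kg/h = 6980/3600 = 1.939 kg/s.
A = πD²/4 = π(0.209)²/4 = 0.03431 m²; mean velocity V = ṁ/(ρA) = 1.939/(787 · 0.03431) = 0.07181 m/s.
Reynolds number Re = ρVD/μ = 787 · 0.07181 · 0.209 / 0.00134 = 8815.
Re > 4000 → turbulent. Relative roughness ε/D = 0.0082/0.209 = 0.0392. Haaland: 1/√f = -1.8 log₁₀[(0.0392/3.7)^1.11 + 6.9/8815] = -1.8 log₁₀[0.00643 + 0.000783] = 3.855, so f = 0.06728.
Total minor-loss coefficient ΣK = 4·0.28 = 1.12.
ΔP = [f·L/D + ΣK]·(ρV²/2) = [0.06728·23.6/0.209 + 1.12]·(787·0.07181²/2) = [7.597 + 1.12]·2.029 = 17.69 Pa.
Q = ṁ/ρ = 1.939/787 = 0.002464 m³/s.
Pumping power P = QΔP = 0.002464·17.69 = 0.04358 W = 0.0436 W.

P ≈ 0.0436 W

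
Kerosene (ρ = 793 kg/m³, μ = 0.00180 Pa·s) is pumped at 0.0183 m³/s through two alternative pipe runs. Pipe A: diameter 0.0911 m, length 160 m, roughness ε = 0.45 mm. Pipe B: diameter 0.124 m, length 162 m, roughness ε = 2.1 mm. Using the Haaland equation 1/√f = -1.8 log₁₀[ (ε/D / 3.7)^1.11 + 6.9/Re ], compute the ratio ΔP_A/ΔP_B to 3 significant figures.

Pipe A: V = Q/A = 0.0183/0.006518 = 2.808 m/s; Re = 1.127e+05; ε/D = 0.00494; Haaland → f = 0.03108; ΔP_A = f(L/D)(ρV²/2) = 1.706e+05 Pa.
Pipe B: V = Q/A = 0.0183/0.01208 = 1.515 m/s; Re = 8.278e+04; ε/D = 0.0169; Haaland → f = 0.04627; ΔP_B = f(L/D)(ρV²/2) = 5.504e+04 Pa.
ΔP_A/ΔP_B = 1.706e+05/5.504e+04 = 3.10.

ΔP_A/ΔP_B ≈ 3.10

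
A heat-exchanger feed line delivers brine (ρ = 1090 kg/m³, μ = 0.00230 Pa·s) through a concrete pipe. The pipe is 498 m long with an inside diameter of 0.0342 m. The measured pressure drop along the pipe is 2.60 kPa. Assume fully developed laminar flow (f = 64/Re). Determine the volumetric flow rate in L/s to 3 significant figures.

For laminar flow, f = 64/Re with Re = ρVD/μ, so Darcy-Weisbach reduces to ΔP = 32μLV/D². Solving for V: V = ΔP·D²/(32μL) = 2600·(0.0342)²/(32·0.0023·498) = 0.08297 m/s.
Check: Re = ρVD/μ = 1090·0.08297·0.0342/0.0023 = 1345 < 2300, so the laminar assumption holds.
Q = V·A = 0.08297·(π/4·0.0342²) = 7.622e-05 m³/s = 0.0762 L/s.

Q ≈ 0.0762 L/s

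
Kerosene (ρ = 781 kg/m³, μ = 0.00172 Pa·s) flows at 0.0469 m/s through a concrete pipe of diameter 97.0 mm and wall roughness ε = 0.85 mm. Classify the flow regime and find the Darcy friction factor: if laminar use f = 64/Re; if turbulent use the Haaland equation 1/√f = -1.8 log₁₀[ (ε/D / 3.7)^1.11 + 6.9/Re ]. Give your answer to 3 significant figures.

f ≈ 0.0310

Re = ρVD/μ = 781·0.0469·0.097/0.00172 = 2066.
Re < 2300 → laminar, so f = 64/Re = 0.03098 (roughness is irrelevant in laminar flow).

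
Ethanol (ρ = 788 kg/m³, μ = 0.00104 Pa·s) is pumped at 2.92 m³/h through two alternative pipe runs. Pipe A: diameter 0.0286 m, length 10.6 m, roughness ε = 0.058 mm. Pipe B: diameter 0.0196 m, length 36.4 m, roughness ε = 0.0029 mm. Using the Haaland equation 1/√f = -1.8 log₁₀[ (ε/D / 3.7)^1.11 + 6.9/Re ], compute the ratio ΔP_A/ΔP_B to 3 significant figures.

ΔP_A/ΔP_B ≈ 0.0560

Pipe A: V = Q/A = 0.0008111/0.0006424 = 1.263 m/s; Re = 2.736e+04; ε/D = 0.00203; Haaland → f = 0.02821; ΔP_A = f(L/D)(ρV²/2) = 6566 Pa.
Pipe B: V = Q/A = 0.0008111/0.0003017 = 2.688 m/s; Re = 3.992e+04; ε/D = 0.000148; Haaland → f = 0.02218; ΔP_B = f(L/D)(ρV²/2) = 1.173e+05 Pa.
ΔP_A/ΔP_B = 6566/1.173e+05 = 0.0560.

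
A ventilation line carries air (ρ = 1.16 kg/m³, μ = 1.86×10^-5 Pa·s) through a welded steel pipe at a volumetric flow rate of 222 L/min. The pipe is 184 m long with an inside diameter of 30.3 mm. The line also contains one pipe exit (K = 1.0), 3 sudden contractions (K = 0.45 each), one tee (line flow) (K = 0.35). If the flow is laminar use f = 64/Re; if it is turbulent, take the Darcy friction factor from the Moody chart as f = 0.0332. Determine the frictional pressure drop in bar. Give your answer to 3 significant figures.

Q = 222 L/min = 222/60000 = 0.0037 m³/s.
Cross-sectional area A = πD²/4 = π(0.0303)²/4 = 0.0007211 m²; mean velocity V = Q/A = 0.0037/0.0007211 = 5.131 m/s.
Reynolds number Re = ρVD/μ = 1.16 · 5.131 · 0.0303 / 1.86e-05 = 9696.
Re > 4000 → turbulent; use the Moody-chart value f = 0.0332.
Total minor-loss coefficient ΣK = 1·1 + 3·0.45 + 1·0.35 = 2.7.
ΔP = [f·L/D + ΣK]·(ρV²/2) = [0.0332·184/0.0303 + 2.7]·(1.16·5.131²/2) = [201.6 + 2.7]·15.27 = 3120 Pa.
ΔP = 3120 Pa = 0.0312 bar.

ΔP ≈ 0.0312 bar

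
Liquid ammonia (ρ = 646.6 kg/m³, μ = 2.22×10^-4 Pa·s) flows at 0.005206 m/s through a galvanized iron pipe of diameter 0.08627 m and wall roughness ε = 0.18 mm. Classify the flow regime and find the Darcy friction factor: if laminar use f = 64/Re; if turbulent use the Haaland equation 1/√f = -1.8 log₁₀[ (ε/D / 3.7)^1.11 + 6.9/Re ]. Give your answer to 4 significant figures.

f ≈ 0.04893

Re = ρVD/μ = 646.6·0.005206·0.08627/0.000222 = 1308.
Re < 2300 → laminar, so f = 64/Re = 0.04893 (roughness is irrelevant in laminar flow).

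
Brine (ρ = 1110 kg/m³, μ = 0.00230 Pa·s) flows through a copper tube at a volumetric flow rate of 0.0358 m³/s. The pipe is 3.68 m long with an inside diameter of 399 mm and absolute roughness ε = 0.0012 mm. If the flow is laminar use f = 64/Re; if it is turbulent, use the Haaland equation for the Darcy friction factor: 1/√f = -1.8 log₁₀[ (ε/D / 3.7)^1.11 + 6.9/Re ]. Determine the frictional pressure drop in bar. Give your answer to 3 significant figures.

Cross-sectional area A = πD²/4 = π(0.399)²/4 = 0.125 m²; mean velocity V = Q/A = 0.0358/0.125 = 0.2863 m/s.
Reynolds number Re = ρVD/μ = 1110 · 0.2863 · 0.399 / 0.0023 = 5.513e+04.
Re > 4000 → turbulent. Relative roughness ε/D = 1.2e-06/0.399 = 3.01e-06. Haaland: 1/√f = -1.8 log₁₀[(3.01e-06/3.7)^1.11 + 6.9/5.513e+04] = -1.8 log₁₀[1.74e-07 + 0.000125] = 7.024, so f = 0.02027.
Darcy-Weisbach: ΔP = f(L/D)(ρV²/2) = 0.02027·(3.68/0.399)·(1110·0.2863²/2) = 0.02027·9.223·45.5 = 8.507 Pa.
ΔP = 8.507 Pa = 8.51×10^-5 bar.

ΔP ≈ 8.51×10^-5 bar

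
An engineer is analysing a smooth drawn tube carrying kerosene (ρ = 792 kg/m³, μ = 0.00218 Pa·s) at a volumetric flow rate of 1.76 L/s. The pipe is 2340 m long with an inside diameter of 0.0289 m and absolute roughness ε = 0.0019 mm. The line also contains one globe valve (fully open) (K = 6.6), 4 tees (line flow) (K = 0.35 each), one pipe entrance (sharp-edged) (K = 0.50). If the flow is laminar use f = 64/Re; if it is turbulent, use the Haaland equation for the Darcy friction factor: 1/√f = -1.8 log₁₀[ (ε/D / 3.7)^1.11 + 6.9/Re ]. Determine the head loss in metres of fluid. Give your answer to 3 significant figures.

h_f ≈ 710 m

Q = 1.76 L/s = 1.76/1000 = 0.00176 m³/s.
Cross-sectional area A = πD²/4 = π(0.0289)²/4 = 0.000656 m²; mean velocity V = Q/A = 0.00176/0.000656 = 2.683 m/s.
Reynolds number Re = ρVD/μ = 792 · 2.683 · 0.0289 / 0.00218 = 2.817e+04.
Re > 4000 → turbulent. Relative roughness ε/D = 1.9e-06/0.0289 = 6.57e-05. Haaland: 1/√f = -1.8 log₁₀[(6.57e-05/3.7)^1.11 + 6.9/2.817e+04] = -1.8 log₁₀[5.33e-06 + 0.000245] = 6.483, so f = 0.02379.
Total minor-loss coefficient ΣK = 1·6.6 + 4·0.35 + 1·0.5 = 8.5.
ΔP = [f·L/D + ΣK]·(ρV²/2) = [0.02379·2340/0.0289 + 8.5]·(792·2.683²/2) = [1927 + 8.5]·2851 = 5.516e+06 Pa.
Head loss h_f = ΔP/(ρg) = 5.516e+06/(792·9.81) = 710 m.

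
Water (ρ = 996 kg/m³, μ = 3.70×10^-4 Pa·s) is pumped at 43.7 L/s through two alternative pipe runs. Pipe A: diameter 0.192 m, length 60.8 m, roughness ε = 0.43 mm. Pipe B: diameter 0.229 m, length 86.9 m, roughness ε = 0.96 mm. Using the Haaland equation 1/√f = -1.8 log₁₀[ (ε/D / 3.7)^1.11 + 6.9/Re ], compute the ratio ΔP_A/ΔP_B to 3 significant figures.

Pipe A: V = Q/A = 0.0437/0.02895 = 1.509 m/s; Re = 7.801e+05; ε/D = 0.00224; Haaland → f = 0.02438; ΔP_A = f(L/D)(ρV²/2) = 8759 Pa.
Pipe B: V = Q/A = 0.0437/0.04119 = 1.061 m/s; Re = 6.541e+05; ε/D = 0.00419; Haaland → f = 0.02902; ΔP_B = f(L/D)(ρV²/2) = 6173 Pa.
ΔP_A/ΔP_B = 8759/6173 = 1.42.

ΔP_A/ΔP_B ≈ 1.42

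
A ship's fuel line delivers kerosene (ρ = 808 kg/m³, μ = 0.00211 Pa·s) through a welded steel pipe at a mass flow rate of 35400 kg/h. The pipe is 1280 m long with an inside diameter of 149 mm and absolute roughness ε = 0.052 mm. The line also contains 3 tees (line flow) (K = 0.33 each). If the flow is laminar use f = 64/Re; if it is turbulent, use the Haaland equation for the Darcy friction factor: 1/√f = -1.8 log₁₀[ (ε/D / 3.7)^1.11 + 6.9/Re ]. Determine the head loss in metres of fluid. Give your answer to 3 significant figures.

ṁ = 35400 kg/h = 35400/3600 = 9.833 kg/s.
A = πD²/4 = π(0.149)²/4 = 0.01744 m²; mean velocity V = ṁ/(ρA) = 9.833/(808 · 0.01744) = 0.698 m/s.
Reynolds number Re = ρVD/μ = 808 · 0.698 · 0.149 / 0.00211 = 3.982e+04.
Re > 4000 → turbulent. Relative roughness ε/D = 5.2e-05/0.149 = 0.000349. Haaland: 1/√f = -1.8 log₁₀[(0.000349/3.7)^1.11 + 6.9/3.982e+04] = -1.8 log₁₀[3.4e-05 + 0.000173] = 6.63, so f = 0.02275.
Total minor-loss coefficient ΣK = 3·0.33 = 0.99.
ΔP = [f·L/D + ΣK]·(ρV²/2) = [0.02275·1280/0.149 + 0.99]·(808·0.698²/2) = [195.4 + 0.99]·196.8 = 3.866e+04 Pa.
Head loss h_f = ΔP/(ρg) = 3.866e+04/(808·9.81) = 4.88 m.

h_f ≈ 4.88 m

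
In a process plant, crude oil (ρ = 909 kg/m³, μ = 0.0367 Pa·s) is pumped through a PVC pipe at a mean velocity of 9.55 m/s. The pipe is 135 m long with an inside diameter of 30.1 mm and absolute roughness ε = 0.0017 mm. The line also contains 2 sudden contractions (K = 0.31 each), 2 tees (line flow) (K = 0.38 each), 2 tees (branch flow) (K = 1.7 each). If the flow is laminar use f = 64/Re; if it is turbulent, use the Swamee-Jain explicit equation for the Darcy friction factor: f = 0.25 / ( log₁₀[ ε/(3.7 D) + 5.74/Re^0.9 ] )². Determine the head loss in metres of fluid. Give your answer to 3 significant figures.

Reynolds number Re = ρVD/μ = 909 · 9.55 · 0.0301 / 0.0367 = 7120.
Re > 4000 → turbulent. Relative roughness ε/D = 1.7e-06/0.0301 = 5.65e-05. Swamee-Jain: f = 0.25/(log₁₀[5.65e-05/3.7 + 5.74/7120^0.9])² = 0.25/(log₁₀[1.53e-05 + 0.00196])² = 0.25/(-2.705)² = 0.03417.
Total minor-loss coefficient ΣK = 2·0.31 + 2·0.38 + 2·1.7 = 4.78.
ΔP = [f·L/D + ΣK]·(ρV²/2) = [0.03417·135/0.0301 + 4.78]·(909·9.55²/2) = [153.2 + 4.78]·4.145e+04 = 6.55e+06 Pa.
Head loss h_f = ΔP/(ρg) = 6.55e+06/(909·9.81) = 735 m.

h_f ≈ 735 m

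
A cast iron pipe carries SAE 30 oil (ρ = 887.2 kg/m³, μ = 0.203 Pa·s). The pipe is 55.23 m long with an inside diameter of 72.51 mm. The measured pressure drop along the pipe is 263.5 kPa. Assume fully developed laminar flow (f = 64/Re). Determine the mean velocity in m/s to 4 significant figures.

For laminar flow, f = 64/Re with Re = ρVD/μ, so Darcy-Weisbach reduces to ΔP = 32μLV/D². Solving for V: V = ΔP·D²/(32μL) = 2.635e+05·(0.07251)²/(32·0.203·55.23) = 3.861 m/s.
Check: Re = ρVD/μ = 887.2·3.861·0.07251/0.203 = 1224 < 2300, so the laminar assumption holds.

V ≈ 3.861 m/s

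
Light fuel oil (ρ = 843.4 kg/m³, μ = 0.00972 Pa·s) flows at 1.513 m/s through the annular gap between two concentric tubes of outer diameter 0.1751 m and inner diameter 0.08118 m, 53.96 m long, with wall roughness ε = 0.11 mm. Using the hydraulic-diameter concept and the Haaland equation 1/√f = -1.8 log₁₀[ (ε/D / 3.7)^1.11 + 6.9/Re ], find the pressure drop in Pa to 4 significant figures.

ΔP ≈ 17130 Pa

Hydraulic diameter D_h = 4A/P = D_o - D_i = 0.1751 - 0.08118 = 0.09392 m.
Re = ρVD_h/μ = 843.4·1.513·0.09392/0.00972 = 1.233e+04.
ε/D_h = 0.00011/0.09392 = 0.00117; Haaland gives 1/√f = -1.8 log₁₀[0.00013+0.00056] = 5.69, so f = 0.03089.
ΔP = f(L/D_h)(ρV²/2) = 0.03089·53.96/0.09392·965.3 = 1.713e+04 Pa.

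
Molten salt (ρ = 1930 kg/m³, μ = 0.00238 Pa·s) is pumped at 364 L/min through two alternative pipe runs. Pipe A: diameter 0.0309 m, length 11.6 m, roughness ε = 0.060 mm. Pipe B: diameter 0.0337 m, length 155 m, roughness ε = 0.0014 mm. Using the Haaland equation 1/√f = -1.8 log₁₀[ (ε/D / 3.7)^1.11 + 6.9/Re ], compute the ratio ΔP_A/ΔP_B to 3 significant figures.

Pipe A: V = Q/A = 0.006067/0.0007499 = 8.09 m/s; Re = 2.027e+05; ε/D = 0.00194; Haaland → f = 0.02407; ΔP_A = f(L/D)(ρV²/2) = 5.708e+05 Pa.
Pipe B: V = Q/A = 0.006067/0.000892 = 6.801 m/s; Re = 1.859e+05; ε/D = 4.15e-05; Haaland → f = 0.01598; ΔP_B = f(L/D)(ρV²/2) = 3.282e+06 Pa.
ΔP_A/ΔP_B = 5.708e+05/3.282e+06 = 0.174.

ΔP_A/ΔP_B ≈ 0.174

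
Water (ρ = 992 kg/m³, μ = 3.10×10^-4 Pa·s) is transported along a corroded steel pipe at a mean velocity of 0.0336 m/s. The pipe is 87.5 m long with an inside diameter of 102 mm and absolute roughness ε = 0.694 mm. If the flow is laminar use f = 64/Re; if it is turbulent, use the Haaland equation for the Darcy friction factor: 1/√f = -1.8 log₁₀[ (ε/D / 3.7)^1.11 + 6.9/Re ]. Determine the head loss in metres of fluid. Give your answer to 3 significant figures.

Reynolds number Re = ρVD/μ = 992 · 0.0336 · 0.102 / 0.00031 = 1.097e+04.
Re > 4000 → turbulent. Relative roughness ε/D = 0.000694/0.102 = 0.0068. Haaland: 1/√f = -1.8 log₁₀[(0.0068/3.7)^1.11 + 6.9/1.097e+04] = -1.8 log₁₀[0.00092 + 0.000629] = 5.058, so f = 0.03909.
Darcy-Weisbach: ΔP = f(L/D)(ρV²/2) = 0.03909·(87.5/0.102)·(992·0.0336²/2) = 0.03909·857.8·0.56 = 18.78 Pa.
Head loss h_f = ΔP/(ρg) = 18.78/(992·9.81) = 0.00193 m.

h_f ≈ 0.00193 m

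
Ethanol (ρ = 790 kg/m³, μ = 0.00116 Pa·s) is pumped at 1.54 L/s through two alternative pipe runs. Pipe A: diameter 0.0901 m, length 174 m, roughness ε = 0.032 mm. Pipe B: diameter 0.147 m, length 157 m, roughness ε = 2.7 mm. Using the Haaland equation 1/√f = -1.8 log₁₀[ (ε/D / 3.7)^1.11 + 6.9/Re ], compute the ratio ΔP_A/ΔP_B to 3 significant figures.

Pipe A: V = Q/A = 0.00154/0.006376 = 0.2415 m/s; Re = 1.482e+04; ε/D = 0.000355; Haaland → f = 0.02833; ΔP_A = f(L/D)(ρV²/2) = 1261 Pa.
Pipe B: V = Q/A = 0.00154/0.01697 = 0.09074 m/s; Re = 9084; ε/D = 0.0184; Haaland → f = 0.05132; ΔP_B = f(L/D)(ρV²/2) = 178.3 Pa.
ΔP_A/ΔP_B = 1261/178.3 = 7.07.

ΔP_A/ΔP_B ≈ 7.07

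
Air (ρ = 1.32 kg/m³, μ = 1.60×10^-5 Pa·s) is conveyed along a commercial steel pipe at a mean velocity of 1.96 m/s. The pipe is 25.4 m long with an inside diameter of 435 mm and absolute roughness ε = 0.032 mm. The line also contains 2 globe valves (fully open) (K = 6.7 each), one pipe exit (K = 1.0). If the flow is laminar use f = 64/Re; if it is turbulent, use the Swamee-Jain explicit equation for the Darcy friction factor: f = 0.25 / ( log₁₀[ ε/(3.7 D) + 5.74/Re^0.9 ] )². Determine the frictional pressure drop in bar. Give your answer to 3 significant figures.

Reynolds number Re = ρVD/μ = 1.32 · 1.96 · 0.435 / 1.6e-05 = 7.034e+04.
Re > 4000 → turbulent. Relative roughness ε/D = 3.2e-05/0.435 = 7.36e-05. Swamee-Jain: f = 0.25/(log₁₀[7.36e-05/3.7 + 5.74/7.034e+04^0.9])² = 0.25/(log₁₀[1.99e-05 + 0.000249])² = 0.25/(-3.57)² = 0.01961.
Total minor-loss coefficient ΣK = 2·6.7 + 1·1 = 14.4.
ΔP = [f·L/D + ΣK]·(ρV²/2) = [0.01961·25.4/0.435 + 14.4]·(1.32·1.96²/2) = [1.145 + 14.4]·2.535 = 39.41 Pa.
ΔP = 39.41 Pa = 3.94×10^-4 bar.

ΔP ≈ 3.94×10^-4 bar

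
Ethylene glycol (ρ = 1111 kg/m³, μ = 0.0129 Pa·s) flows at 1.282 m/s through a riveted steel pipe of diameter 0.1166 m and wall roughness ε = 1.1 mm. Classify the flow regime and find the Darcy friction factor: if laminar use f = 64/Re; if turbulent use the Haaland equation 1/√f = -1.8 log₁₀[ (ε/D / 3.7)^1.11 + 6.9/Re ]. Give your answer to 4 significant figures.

Re = ρVD/μ = 1111·1.282·0.1166/0.0129 = 1.287e+04.
Re > 4000 → turbulent. ε/D = 0.0011/0.1166 = 0.00943; Haaland: 1/√f = -1.8 log₁₀[0.00132 + 0.000536] = 4.916, so f = 0.04138.

f ≈ 0.04138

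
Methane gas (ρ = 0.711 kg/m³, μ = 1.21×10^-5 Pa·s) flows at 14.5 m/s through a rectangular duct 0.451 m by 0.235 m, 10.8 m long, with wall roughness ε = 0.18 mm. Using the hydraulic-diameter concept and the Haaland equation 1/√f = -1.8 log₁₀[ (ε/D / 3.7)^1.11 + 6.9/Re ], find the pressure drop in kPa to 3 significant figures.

ΔP ≈ 0.0488 kPa

Hydraulic diameter D_h = 4A/P = 4·(0.451·0.235)/(2·(0.451+0.235)) = 0.4239/1.372 = 0.309 m.
Re = ρVD_h/μ = 0.711·14.5·0.309/1.21e-05 = 2.633e+05.
ε/D_h = 0.00018/0.309 = 0.000583; Haaland gives 1/√f = -1.8 log₁₀[6.01e-05+2.62e-05] = 7.315, so f = 0.01869.
ΔP = f(L/D_h)(ρV²/2) = 0.01869·10.8/0.309·74.74 = 48.82 Pa.
ΔP = 0.0488 kPa.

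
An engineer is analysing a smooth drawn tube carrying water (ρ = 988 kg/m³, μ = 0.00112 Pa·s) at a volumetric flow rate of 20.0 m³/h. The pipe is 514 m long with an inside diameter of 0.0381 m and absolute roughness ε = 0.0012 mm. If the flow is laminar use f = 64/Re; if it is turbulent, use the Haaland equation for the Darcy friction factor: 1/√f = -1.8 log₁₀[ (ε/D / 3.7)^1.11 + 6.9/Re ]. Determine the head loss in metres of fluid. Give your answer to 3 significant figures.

Q = 20.0 m³/h = 20.0/3600 = 0.005556 m³/s.
Cross-sectional area A = πD²/4 = π(0.0381)²/4 = 0.00114 m²; mean velocity V = Q/A = 0.005556/0.00114 = 4.873 m/s.
Reynolds number Re = ρVD/μ = 988 · 4.873 · 0.0381 / 0.00112 = 1.638e+05.
Re > 4000 → turbulent. Relative roughness ε/D = 1.2e-06/0.0381 = 3.15e-05. Haaland: 1/√f = -1.8 log₁₀[(3.15e-05/3.7)^1.11 + 6.9/1.638e+05] = -1.8 log₁₀[2.36e-06 + 4.21e-05] = 7.833, so f = 0.0163.
Darcy-Weisbach: ΔP = f(L/D)(ρV²/2) = 0.0163·(514/0.0381)·(988·4.873²/2) = 0.0163·1.349e+04·1.173e+04 = 2.579e+06 Pa.
Head loss h_f = ΔP/(ρg) = 2.579e+06/(988·9.81) = 266 m.

h_f ≈ 266 m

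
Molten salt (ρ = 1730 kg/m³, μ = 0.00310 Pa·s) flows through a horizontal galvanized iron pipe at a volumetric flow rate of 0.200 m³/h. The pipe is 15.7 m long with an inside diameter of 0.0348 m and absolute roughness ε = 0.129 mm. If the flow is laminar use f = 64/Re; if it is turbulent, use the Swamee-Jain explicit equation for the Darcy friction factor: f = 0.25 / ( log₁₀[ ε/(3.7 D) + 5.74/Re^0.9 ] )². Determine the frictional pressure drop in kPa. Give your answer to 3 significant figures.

Q = 0.200 m³/h = 0.200/3600 = 5.556e-05 m³/s.
Cross-sectional area A = πD²/4 = π(0.0348)²/4 = 0.0009511 m²; mean velocity V = Q/A = 5.556e-05/0.0009511 = 0.05841 m/s.
Reynolds number Re = ρVD/μ = 1730 · 0.05841 · 0.0348 / 0.0031 = 1134.
Re < 2300 → laminar flow, so f = 64/Re = 64/1134 = 0.05642 (the turbulent correlation is not needed).
Darcy-Weisbach: ΔP = f(L/D)(ρV²/2) = 0.05642·(15.7/0.0348)·(1730·0.05841²/2) = 0.05642·451.1·2.951 = 75.12 Pa.
ΔP = 75.12 Pa = 0.0751 kPa.

ΔP ≈ 0.0751 kPa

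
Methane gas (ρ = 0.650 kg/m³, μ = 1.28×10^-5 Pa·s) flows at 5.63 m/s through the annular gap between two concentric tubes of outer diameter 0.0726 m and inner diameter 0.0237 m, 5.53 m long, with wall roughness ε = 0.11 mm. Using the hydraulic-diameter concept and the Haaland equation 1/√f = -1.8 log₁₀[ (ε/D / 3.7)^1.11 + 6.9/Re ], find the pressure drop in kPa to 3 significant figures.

ΔP ≈ 0.0370 kPa

Hydraulic diameter D_h = 4A/P = D_o - D_i = 0.0726 - 0.0237 = 0.0489 m.
Re = ρVD_h/μ = 0.65·5.63·0.0489/1.28e-05 = 1.398e+04.
ε/D_h = 0.00011/0.0489 = 0.00225; Haaland gives 1/√f = -1.8 log₁₀[0.000269+0.000494] = 5.612, so f = 0.03175.
ΔP = f(L/D_h)(ρV²/2) = 0.03175·5.53/0.0489·10.3 = 36.99 Pa.
ΔP = 0.0370 kPa.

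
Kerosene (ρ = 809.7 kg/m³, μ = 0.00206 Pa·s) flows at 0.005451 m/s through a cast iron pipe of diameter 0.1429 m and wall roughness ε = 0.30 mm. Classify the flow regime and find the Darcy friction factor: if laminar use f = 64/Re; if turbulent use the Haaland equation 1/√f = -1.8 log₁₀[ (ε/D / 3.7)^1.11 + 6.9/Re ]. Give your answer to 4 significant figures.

f ≈ 0.2090

Re = ρVD/μ = 809.7·0.005451·0.1429/0.00206 = 306.2.
Re < 2300 → laminar, so f = 64/Re = 0.209 (roughness is irrelevant in laminar flow).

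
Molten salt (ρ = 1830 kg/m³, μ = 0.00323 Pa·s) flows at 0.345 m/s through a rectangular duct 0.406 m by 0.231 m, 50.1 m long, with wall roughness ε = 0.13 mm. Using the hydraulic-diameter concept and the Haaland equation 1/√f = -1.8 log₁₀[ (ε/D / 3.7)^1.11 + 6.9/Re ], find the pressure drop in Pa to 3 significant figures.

ΔP ≈ 399 Pa

Hydraulic diameter D_h = 4A/P = 4·(0.406·0.231)/(2·(0.406+0.231)) = 0.3751/1.274 = 0.2945 m.
Re = ρVD_h/μ = 1830·0.345·0.2945/0.00323 = 5.756e+04.
ε/D_h = 0.00013/0.2945 = 0.000441; Haaland gives 1/√f = -1.8 log₁₀[4.42e-05+0.00012] = 6.813, so f = 0.02154.
ΔP = f(L/D_h)(ρV²/2) = 0.02154·50.1/0.2945·108.9 = 399.2 Pa.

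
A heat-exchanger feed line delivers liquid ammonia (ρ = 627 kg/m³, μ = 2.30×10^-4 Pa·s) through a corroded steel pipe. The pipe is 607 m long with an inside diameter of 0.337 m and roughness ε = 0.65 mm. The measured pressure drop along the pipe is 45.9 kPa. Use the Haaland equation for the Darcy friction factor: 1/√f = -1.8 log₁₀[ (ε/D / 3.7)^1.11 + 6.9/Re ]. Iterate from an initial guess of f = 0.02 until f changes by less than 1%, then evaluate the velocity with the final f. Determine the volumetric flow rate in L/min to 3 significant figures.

Rearranging Darcy-Weisbach: V = √(2·ΔP·D/(f·L·ρ)). With ε/D = 0.00065/0.337 = 0.00193, iterate starting from f = 0.02:
  f = 0.02 → V = √(2·4.59e+04·0.337/(0.02·607·627)) = 2.016 m/s; Re = ρVD/μ = 1.852e+06; f → 0.02333
  f = 0.02333 → V = 1.866 m/s; Re = 1.715e+06; f → 0.02334
Converged (Δf/f < 1%). With the final f = 0.02334: V = √(2·4.59e+04·0.337/(0.02334·607·627)) = 1.866 m/s.
Q = V·A = 1.866·(π/4·0.337²) = 0.1665 m³/s = 9990 L/min.

Q ≈ 9990 L/min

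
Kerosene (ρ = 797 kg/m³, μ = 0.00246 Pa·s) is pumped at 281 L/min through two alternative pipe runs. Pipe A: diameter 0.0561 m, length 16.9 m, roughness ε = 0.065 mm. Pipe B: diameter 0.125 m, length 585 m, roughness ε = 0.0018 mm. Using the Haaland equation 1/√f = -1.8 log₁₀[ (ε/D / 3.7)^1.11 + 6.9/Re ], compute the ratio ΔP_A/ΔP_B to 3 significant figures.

Pipe A: V = Q/A = 0.004683/0.002472 = 1.895 m/s; Re = 3.444e+04; ε/D = 0.00116; Haaland → f = 0.02545; ΔP_A = f(L/D)(ρV²/2) = 1.097e+04 Pa.
Pipe B: V = Q/A = 0.004683/0.01227 = 0.3816 m/s; Re = 1.546e+04; ε/D = 1.44e-05; Haaland → f = 0.02751; ΔP_B = f(L/D)(ρV²/2) = 7473 Pa.
ΔP_A/ΔP_B = 1.097e+04/7473 = 1.47.

ΔP_A/ΔP_B ≈ 1.47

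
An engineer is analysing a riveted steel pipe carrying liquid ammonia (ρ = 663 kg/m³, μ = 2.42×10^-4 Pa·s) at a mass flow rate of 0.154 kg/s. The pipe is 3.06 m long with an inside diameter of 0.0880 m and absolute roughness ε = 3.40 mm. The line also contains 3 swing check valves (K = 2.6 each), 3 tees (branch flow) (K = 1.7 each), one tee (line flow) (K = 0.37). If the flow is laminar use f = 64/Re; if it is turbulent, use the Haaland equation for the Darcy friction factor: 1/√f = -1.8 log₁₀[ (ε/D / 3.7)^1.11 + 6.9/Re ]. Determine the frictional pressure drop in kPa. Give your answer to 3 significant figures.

ΔP ≈ 0.00754 kPa

A = πD²/4 = π(0.088)²/4 = 0.006082 m²; mean velocity V = ṁ/(ρA) = 0.154/(663 · 0.006082) = 0.03819 m/s.
Reynolds number Re = ρVD/μ = 663 · 0.03819 · 0.088 / 0.000242 = 9207.
Re > 4000 → turbulent. Relative roughness ε/D = 0.0034/0.088 = 0.0386. Haaland: 1/√f = -1.8 log₁₀[(0.0386/3.7)^1.11 + 6.9/9207] = -1.8 log₁₀[0.00632 + 0.000749] = 3.871, so f = 0.06674.
Total minor-loss coefficient ΣK = 3·2.6 + 3·1.7 + 1·0.37 = 13.3.
ΔP = [f·L/D + ΣK]·(ρV²/2) = [0.06674·3.06/0.088 + 13.3]·(663·0.03819²/2) = [2.321 + 13.3]·0.4835 = 7.538 Pa.
ΔP = 7.538 Pa = 0.00754 kPa.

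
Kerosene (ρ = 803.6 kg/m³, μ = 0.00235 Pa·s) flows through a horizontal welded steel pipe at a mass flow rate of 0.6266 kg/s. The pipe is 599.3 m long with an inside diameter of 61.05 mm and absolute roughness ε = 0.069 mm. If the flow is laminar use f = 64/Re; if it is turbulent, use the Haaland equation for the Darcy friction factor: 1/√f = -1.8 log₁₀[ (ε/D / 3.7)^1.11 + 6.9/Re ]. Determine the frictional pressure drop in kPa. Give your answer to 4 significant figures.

ΔP ≈ 10.53 kPa

A = πD²/4 = π(0.06105)²/4 = 0.002927 m²; mean velocity V = ṁ/(ρA) = 0.6266/(803.6 · 0.002927) = 0.2664 m/s.
Reynolds number Re = ρVD/μ = 803.6 · 0.2664 · 0.06105 / 0.00235 = 5561.
Re > 4000 → turbulent. Relative roughness ε/D = 6.9e-05/0.06105 = 0.00113. Haaland: 1/√f = -1.8 log₁₀[(0.00113/3.7)^1.11 + 6.9/5561] = -1.8 log₁₀[0.000125 + 0.00124] = 5.156, so f = 0.03762.
Darcy-Weisbach: ΔP = f(L/D)(ρV²/2) = 0.03762·(599.3/0.06105)·(803.6·0.2664²/2) = 0.03762·9817·28.51 = 1.053e+04 Pa.
ΔP = 1.053e+04 Pa = 10.53 kPa.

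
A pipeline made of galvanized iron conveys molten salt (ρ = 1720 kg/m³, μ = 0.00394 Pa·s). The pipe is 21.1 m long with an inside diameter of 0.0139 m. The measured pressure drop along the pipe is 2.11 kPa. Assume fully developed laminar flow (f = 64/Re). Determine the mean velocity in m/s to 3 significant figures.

For laminar flow, f = 64/Re with Re = ρVD/μ, so Darcy-Weisbach reduces to ΔP = 32μLV/D². Solving for V: V = ΔP·D²/(32μL) = 2110·(0.0139)²/(32·0.00394·21.1) = 0.1532 m/s.
Check: Re = ρVD/μ = 1720·0.1532·0.0139/0.00394 = 929.9 < 2300, so the laminar assumption holds.

V ≈ 0.153 m/s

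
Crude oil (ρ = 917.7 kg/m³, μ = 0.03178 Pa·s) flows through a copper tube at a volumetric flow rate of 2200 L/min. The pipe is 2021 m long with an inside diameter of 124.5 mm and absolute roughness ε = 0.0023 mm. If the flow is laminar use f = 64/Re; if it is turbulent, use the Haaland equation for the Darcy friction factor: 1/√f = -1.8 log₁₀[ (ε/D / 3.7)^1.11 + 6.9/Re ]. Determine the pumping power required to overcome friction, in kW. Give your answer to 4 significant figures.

P ≈ 74.92 kW

Q = 2200 L/min = 2200/60000 = 0.03667 m³/s.
Cross-sectional area A = πD²/4 = π(0.1245)²/4 = 0.01217 m²; mean velocity V = Q/A = 0.03667/0.01217 = 3.012 m/s.
Reynolds number Re = ρVD/μ = 917.7 · 3.012 · 0.1245 / 0.0318 = 1.083e+04.
Re > 4000 → turbulent. Relative roughness ε/D = 2.3e-06/0.1245 = 1.85e-05. Haaland: 1/√f = -1.8 log₁₀[(1.85e-05/3.7)^1.11 + 6.9/1.083e+04] = -1.8 log₁₀[1.3e-06 + 0.000637] = 5.751, so f = 0.03024.
Darcy-Weisbach: ΔP = f(L/D)(ρV²/2) = 0.03024·(2021/0.1245)·(917.7·3.012²/2) = 0.03024·1.623e+04·4163 = 2.043e+06 Pa.
Pumping power P = QΔP = 0.03667·2.043e+06 = 74918 W = 74.92 kW.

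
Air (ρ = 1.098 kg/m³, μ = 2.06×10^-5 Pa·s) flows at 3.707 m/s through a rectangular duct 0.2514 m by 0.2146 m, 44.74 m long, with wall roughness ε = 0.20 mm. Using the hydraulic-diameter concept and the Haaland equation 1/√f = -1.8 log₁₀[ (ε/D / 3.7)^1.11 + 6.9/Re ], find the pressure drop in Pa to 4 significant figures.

ΔP ≈ 34.47 Pa

Hydraulic diameter D_h = 4A/P = 4·(0.2514·0.2146)/(2·(0.2514+0.2146)) = 0.2158/0.932 = 0.2315 m.
Re = ρVD_h/μ = 1.098·3.707·0.2315/2.06e-05 = 4.575e+04.
ε/D_h = 0.0002/0.2315 = 0.000864; Haaland gives 1/√f = -1.8 log₁₀[9.3e-05+0.000151] = 6.503, so f = 0.02365.
ΔP = f(L/D_h)(ρV²/2) = 0.02365·44.74/0.2315·7.544 = 34.47 Pa.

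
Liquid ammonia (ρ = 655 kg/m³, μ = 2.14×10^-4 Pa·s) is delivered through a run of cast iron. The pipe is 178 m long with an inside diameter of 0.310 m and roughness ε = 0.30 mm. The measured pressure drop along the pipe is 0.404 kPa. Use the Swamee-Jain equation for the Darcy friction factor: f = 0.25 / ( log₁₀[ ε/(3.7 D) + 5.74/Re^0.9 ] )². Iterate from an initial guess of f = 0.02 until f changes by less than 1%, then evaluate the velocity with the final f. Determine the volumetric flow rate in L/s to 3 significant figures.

Rearranging Darcy-Weisbach: V = √(2·ΔP·D/(f·L·ρ)). With ε/D = 0.0003/0.31 = 0.000968, iterate starting from f = 0.02:
  f = 0.02 → V = √(2·404·0.31/(0.02·178·655)) = 0.3277 m/s; Re = ρVD/μ = 3.11e+05; f → 0.02058
  f = 0.02058 → V = 0.3231 m/s; Re = 3.066e+05; f → 0.02059
Converged (Δf/f < 1%). With the final f = 0.02059: V = √(2·404·0.31/(0.02059·178·655)) = 0.323 m/s.
Q = V·A = 0.323·(π/4·0.31²) = 0.02438 m³/s = 24.4 L/s.

Q ≈ 24.4 L/s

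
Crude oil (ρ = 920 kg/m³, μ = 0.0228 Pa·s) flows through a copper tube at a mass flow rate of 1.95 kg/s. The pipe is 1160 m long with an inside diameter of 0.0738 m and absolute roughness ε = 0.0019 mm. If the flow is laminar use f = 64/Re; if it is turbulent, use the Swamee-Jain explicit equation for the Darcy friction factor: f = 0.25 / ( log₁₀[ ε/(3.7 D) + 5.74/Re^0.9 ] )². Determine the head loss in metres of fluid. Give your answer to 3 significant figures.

h_f ≈ 8.53 m

A = πD²/4 = π(0.0738)²/4 = 0.004278 m²; mean velocity V = ṁ/(ρA) = 1.95/(920 · 0.004278) = 0.4955 m/s.
Reynolds number Re = ρVD/μ = 920 · 0.4955 · 0.0738 / 0.0228 = 1476.
Re < 2300 → laminar flow, so f = 64/Re = 64/1476 = 0.04337 (the turbulent correlation is not needed).
Darcy-Weisbach: ΔP = f(L/D)(ρV²/2) = 0.04337·(1160/0.0738)·(920·0.4955²/2) = 0.04337·1.572e+04·112.9 = 7.7e+04 Pa.
Head loss h_f = ΔP/(ρg) = 7.7e+04/(920·9.81) = 8.53 m.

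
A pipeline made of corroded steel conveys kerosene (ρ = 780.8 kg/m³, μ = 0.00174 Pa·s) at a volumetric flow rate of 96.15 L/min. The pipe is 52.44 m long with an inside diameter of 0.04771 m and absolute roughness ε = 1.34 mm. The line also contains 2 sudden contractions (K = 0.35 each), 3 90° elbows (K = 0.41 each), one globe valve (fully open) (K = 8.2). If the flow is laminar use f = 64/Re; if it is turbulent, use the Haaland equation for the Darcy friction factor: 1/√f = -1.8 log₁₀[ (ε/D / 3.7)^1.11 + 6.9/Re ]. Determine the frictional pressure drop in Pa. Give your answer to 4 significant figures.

ΔP ≈ 22960 Pa

Q = 96.15 L/min = 96.15/60000 = 0.001603 m³/s.
Cross-sectional area A = πD²/4 = π(0.04771)²/4 = 0.001788 m²; mean velocity V = Q/A = 0.001603/0.001788 = 0.8964 m/s.
Reynolds number Re = ρVD/μ = 780.8 · 0.8964 · 0.04771 / 0.00174 = 1.919e+04.
Re > 4000 → turbulent. Relative roughness ε/D = 0.00134/0.04771 = 0.0281. Haaland: 1/√f = -1.8 log₁₀[(0.0281/3.7)^1.11 + 6.9/1.919e+04] = -1.8 log₁₀[0.00444 + 0.00036] = 4.174, so f = 0.05739.
Total minor-loss coefficient ΣK = 2·0.35 + 3·0.41 + 1·8.2 = 10.1.
ΔP = [f·L/D + ΣK]·(ρV²/2) = [0.05739·52.44/0.04771 + 10.1]·(780.8·0.8964²/2) = [63.08 + 10.1]·313.7 = 2.296e+04 Pa.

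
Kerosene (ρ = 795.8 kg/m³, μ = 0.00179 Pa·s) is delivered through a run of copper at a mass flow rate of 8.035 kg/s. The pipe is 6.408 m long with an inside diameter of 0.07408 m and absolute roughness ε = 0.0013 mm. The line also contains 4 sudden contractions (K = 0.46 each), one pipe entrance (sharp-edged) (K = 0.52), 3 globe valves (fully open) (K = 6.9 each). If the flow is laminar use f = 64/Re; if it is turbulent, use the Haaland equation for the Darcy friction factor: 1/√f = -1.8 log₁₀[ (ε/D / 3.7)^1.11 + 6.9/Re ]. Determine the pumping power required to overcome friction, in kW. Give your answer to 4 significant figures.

A = πD²/4 = π(0.07408)²/4 = 0.00431 m²; mean velocity V = ṁ/(ρA) = 8.035/(795.8 · 0.00431) = 2.343 m/s.
Reynolds number Re = ρVD/μ = 795.8 · 2.343 · 0.07408 / 0.00179 = 7.715e+04.
Re > 4000 → turbulent. Relative roughness ε/D = 1.3e-06/0.07408 = 1.75e-05. Haaland: 1/√f = -1.8 log₁₀[(1.75e-05/3.7)^1.11 + 6.9/7.715e+04] = -1.8 log₁₀[1.23e-06 + 8.94e-05] = 7.277, so f = 0.01889.
Total minor-loss coefficient ΣK = 4·0.46 + 1·0.52 + 3·6.9 = 23.1.
ΔP = [f·L/D + ΣK]·(ρV²/2) = [0.01889·6.408/0.07408 + 23.1]·(795.8·2.343²/2) = [1.634 + 23.1]·2184 = 5.392e+04 Pa.
Q = ṁ/ρ = 8.035/795.8 = 0.0101 m³/s.
Pumping power P = QΔP = 0.0101·5.392e+04 = 544.40 W = 0.5444 kW.

P ≈ 0.5444 kW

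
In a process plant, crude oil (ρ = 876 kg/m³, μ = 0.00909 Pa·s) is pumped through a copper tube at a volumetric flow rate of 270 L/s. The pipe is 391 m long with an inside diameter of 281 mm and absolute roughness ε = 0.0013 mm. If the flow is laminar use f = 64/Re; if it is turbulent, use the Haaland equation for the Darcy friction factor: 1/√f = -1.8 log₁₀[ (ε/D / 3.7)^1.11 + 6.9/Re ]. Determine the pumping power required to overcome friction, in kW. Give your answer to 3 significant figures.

Q = 270 L/s = 270/1000 = 0.27 m³/s.
Cross-sectional area A = πD²/4 = π(0.281)²/4 = 0.06202 m²; mean velocity V = Q/A = 0.27/0.06202 = 4.354 m/s.
Reynolds number Re = ρVD/μ = 876 · 4.354 · 0.281 / 0.00909 = 1.179e+05.
Re > 4000 → turbulent. Relative roughness ε/D = 1.3e-06/0.281 = 4.63e-06. Haaland: 1/√f = -1.8 log₁₀[(4.63e-06/3.7)^1.11 + 6.9/1.179e+05] = -1.8 log₁₀[2.8e-07 + 5.85e-05] = 7.615, so f = 0.01724.
Darcy-Weisbach: ΔP = f(L/D)(ρV²/2) = 0.01724·(391/0.281)·(876·4.354²/2) = 0.01724·1391·8302 = 1.992e+05 Pa.
Pumping power P = QΔP = 0.27·1.992e+05 = 53790 W = 53.8 kW.

P ≈ 53.8 kW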